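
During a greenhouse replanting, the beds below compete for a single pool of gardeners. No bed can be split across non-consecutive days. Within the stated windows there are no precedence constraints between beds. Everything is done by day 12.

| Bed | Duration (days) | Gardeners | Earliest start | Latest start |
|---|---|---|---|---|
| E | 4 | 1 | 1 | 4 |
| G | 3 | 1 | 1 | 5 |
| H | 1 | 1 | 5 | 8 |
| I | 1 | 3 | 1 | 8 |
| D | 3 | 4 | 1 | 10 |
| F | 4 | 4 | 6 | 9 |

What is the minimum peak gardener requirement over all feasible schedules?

Early-start (E@1, G@1, H@5, I@1, D@1, F@6) gives peak 9: d1:9  d2:6  d3:6  d4:1  d5:1  d6:4  d7:4  d8:4  d9:4  d10:0  d11:0  d12:0.
Shift I→4, D→6, F→9.
Schedule E@1, G@1, H@5, I@4, D@6, F@9: d1:2  d2:2  d3:2  d4:4  d5:1  d6:4  d7:4  d8:4  d9:4  d10:4  d11:4  d12:4 — peak 4.
Total gardener-days = 39 over 12 days ⇒ peak ≥ ⌈39/12⌉ = 4, so 4 is optimal.

4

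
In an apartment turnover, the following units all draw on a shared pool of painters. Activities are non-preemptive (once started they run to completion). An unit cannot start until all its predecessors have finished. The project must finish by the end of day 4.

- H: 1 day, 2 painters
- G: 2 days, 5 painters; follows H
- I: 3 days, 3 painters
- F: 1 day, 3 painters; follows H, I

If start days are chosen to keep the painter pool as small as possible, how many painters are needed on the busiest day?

Schedule H@1, G@2, I@1, F@4: d1:5  d2:8  d3:8  d4:3 — peak 8.
No arrangement of the 3 feasible schedules does better.

8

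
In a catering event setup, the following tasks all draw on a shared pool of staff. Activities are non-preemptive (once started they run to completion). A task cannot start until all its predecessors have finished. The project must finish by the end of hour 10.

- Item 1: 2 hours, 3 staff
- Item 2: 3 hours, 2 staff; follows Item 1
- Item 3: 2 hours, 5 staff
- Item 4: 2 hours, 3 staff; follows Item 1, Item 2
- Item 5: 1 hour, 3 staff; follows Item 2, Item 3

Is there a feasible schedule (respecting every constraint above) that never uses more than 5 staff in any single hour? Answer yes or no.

yes

Schedule Item 1@1, Item 2@3, Item 3@6, Item 4@8, Item 5@10: h1:3  h2:3  h3:2  h4:2  h5:2  h6:5  h7:5  h8:3  h9:3  h10:3 — peak 5 ≤ 5.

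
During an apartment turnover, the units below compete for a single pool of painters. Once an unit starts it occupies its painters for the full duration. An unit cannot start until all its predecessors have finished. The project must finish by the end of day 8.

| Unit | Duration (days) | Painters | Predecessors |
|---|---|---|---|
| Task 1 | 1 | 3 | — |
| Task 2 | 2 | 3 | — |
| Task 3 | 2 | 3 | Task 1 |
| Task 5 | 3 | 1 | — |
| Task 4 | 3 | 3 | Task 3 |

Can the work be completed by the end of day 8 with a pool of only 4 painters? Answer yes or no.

yes

Schedule Task 1@1, Task 2@2, Task 3@4, Task 5@1, Task 4@6: d1:4  d2:4  d3:4  d4:3  d5:3  d6:3  d7:3  d8:3 — peak 4 ≤ 4.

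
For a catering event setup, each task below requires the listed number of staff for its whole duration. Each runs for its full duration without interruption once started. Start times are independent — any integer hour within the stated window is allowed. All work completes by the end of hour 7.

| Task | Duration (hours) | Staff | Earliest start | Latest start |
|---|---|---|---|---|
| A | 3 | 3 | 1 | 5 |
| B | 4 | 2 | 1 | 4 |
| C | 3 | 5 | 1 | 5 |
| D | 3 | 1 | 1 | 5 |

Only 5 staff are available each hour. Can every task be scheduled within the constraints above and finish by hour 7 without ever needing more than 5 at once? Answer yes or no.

The minimum achievable peak is 6; 5 < 6, so no feasible schedule stays within the cap.

no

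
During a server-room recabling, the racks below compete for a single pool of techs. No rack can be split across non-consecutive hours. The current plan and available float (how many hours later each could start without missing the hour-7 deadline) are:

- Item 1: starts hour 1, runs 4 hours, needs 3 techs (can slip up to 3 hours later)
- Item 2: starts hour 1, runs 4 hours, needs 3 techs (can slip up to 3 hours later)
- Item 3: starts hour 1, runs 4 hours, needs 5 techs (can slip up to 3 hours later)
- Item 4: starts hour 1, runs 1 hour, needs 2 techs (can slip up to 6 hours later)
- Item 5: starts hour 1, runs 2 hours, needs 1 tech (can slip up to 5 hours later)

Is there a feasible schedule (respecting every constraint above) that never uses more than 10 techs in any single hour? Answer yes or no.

The minimum achievable peak is 11; 10 < 11, so no feasible schedule stays within the cap.

no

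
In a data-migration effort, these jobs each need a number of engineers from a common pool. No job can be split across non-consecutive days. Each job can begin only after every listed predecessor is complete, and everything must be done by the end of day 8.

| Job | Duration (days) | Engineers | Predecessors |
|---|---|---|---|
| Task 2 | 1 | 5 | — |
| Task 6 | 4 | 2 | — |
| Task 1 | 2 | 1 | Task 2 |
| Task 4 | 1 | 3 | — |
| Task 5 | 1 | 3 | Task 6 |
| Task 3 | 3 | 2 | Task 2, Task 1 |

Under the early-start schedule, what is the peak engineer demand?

Early-start schedule: Task 2@1, Task 6@1, Task 1@2, Task 4@1, Task 5@5, Task 3@4.
Load per day: day 1: 10, day 2: 3, day 3: 3, day 4: 4, day 5: 5, day 6: 2, day 7: 0, day 8: 0.
Peak is 10.

10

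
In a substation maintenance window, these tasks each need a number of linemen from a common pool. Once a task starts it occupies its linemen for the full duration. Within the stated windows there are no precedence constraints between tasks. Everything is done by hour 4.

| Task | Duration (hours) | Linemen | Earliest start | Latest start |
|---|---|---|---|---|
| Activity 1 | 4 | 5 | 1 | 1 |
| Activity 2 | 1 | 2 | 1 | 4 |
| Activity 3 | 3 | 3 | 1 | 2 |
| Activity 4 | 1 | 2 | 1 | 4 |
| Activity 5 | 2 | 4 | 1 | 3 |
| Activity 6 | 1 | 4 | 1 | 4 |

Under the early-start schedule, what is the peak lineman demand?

20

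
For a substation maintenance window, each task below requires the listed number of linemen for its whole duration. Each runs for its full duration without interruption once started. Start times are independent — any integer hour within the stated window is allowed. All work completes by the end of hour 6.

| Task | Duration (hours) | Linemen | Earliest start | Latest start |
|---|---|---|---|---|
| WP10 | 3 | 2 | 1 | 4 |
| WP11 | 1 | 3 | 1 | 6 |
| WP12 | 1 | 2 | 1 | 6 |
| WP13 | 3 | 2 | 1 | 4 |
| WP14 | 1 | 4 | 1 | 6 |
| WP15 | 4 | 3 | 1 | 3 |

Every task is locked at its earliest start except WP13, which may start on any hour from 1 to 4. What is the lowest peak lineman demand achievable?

WP13@1: h1:16  h2:7  h3:7  h4:3  h5:0  h6:0 → peak 16
WP13@2: h1:14  h2:7  h3:7  h4:5  h5:0  h6:0 → peak 14
WP13@3: h1:14  h2:5  h3:7  h4:5  h5:2  h6:0 → peak 14
WP13@4: h1:14  h2:5  h3:5  h4:5  h5:2  h6:2 → peak 14
Best is WP13@2, peak 14.

14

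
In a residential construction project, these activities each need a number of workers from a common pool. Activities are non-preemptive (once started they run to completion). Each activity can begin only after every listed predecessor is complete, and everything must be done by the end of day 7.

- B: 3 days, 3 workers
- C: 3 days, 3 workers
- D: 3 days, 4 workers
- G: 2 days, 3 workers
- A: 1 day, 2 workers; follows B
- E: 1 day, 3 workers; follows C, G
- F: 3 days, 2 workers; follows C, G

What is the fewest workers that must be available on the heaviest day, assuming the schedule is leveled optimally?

Early-start (B@1, C@1, D@1, G@1, A@4, E@4, F@4) gives peak 13: d1:13  d2:13  d3:10  d4:7  d5:2  d6:2  d7:0.
Shift D→4, F→5.
Schedule B@1, C@1, D@4, G@1, A@4, E@4, F@5: d1:9  d2:9  d3:6  d4:9  d5:6  d6:6  d7:2 — peak 9.

9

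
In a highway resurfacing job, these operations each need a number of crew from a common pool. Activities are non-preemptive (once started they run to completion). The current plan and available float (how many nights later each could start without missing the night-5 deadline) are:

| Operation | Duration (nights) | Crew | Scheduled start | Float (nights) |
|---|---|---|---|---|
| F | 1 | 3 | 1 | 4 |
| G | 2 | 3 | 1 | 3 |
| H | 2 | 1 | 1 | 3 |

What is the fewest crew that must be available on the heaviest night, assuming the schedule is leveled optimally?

Early-start (F@1, G@1, H@1) gives peak 7: n1:7  n2:4  n3:0  n4:0  n5:0.
Shift G→2, H→4.
Schedule F@1, G@2, H@4: n1:3  n2:3  n3:3  n4:1  n5:1 — peak 3.
Total crew member-nights = 11 over 5 nights ⇒ peak ≥ ⌈11/5⌉ = 3, so 3 is optimal.

3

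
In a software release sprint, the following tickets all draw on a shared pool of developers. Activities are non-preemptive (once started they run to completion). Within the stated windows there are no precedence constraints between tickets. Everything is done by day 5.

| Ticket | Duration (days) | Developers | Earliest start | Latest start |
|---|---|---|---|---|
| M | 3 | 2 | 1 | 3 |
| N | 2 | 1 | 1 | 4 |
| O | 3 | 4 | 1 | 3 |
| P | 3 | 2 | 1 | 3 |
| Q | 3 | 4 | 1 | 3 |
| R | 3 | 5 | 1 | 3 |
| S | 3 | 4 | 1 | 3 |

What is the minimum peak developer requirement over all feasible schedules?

21

Early-start (M@1, N@1, O@1, P@1, Q@1, R@1, S@1) gives peak 22: d1:22  d2:22  d3:21  d4:0  d5:0.
Shift S→3.
Schedule M@1, N@1, O@1, P@1, Q@1, R@1, S@3: d1:18  d2:18  d3:21  d4:4  d5:4 — peak 21.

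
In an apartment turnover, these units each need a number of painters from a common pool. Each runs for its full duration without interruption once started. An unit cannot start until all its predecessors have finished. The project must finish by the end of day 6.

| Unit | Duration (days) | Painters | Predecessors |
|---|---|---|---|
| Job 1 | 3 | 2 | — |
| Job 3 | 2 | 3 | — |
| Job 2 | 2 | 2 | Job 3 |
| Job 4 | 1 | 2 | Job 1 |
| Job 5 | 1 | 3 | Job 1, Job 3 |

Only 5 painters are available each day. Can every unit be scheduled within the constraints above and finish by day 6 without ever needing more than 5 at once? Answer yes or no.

Schedule Job 1@1, Job 3@1, Job 2@3, Job 4@4, Job 5@5: d1:5  d2:5  d3:4  d4:4  d5:3  d6:0 — peak 5 ≤ 5.

yes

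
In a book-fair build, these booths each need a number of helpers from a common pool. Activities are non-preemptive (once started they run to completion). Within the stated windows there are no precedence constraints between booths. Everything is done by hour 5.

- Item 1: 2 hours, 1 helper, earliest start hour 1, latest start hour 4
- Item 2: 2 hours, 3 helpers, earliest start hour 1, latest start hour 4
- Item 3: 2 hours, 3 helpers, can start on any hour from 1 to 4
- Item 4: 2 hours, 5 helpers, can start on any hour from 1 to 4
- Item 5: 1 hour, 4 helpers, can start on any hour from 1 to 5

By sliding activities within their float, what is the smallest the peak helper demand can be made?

6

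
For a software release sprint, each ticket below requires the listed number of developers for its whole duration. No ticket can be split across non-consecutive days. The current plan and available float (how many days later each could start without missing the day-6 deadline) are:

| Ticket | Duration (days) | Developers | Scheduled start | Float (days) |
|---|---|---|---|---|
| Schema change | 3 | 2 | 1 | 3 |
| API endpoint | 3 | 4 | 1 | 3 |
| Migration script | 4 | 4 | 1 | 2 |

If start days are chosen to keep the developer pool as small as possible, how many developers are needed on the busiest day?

Early-start (Schema change@1, API endpoint@1, Migration script@1) gives peak 10: d1:10  d2:10  d3:10  d4:4  d5:0  d6:0.
Shift API endpoint→4.
Schedule Schema change@1, API endpoint@4, Migration script@1: d1:6  d2:6  d3:6  d4:8  d5:4  d6:4 — peak 8.

8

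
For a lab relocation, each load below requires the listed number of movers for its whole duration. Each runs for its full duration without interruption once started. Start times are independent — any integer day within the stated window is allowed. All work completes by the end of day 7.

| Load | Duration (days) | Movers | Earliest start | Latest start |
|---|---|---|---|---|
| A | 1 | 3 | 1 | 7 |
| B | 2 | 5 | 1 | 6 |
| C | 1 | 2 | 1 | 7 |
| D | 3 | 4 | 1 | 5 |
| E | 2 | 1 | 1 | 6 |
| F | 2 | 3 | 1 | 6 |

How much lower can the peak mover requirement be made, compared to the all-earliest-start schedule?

Early-start peak: d1:18  d2:13  d3:4  d4:0  d5:0  d6:0  d7:0 ⇒ 18.
Leveled (A@1, B@3, C@2, D@5, E@2, F@1): d1:6  d2:6  d3:6  d4:5  d5:4  d6:4  d7:4 ⇒ 6.
Reduction 18 − 6 = 12.

12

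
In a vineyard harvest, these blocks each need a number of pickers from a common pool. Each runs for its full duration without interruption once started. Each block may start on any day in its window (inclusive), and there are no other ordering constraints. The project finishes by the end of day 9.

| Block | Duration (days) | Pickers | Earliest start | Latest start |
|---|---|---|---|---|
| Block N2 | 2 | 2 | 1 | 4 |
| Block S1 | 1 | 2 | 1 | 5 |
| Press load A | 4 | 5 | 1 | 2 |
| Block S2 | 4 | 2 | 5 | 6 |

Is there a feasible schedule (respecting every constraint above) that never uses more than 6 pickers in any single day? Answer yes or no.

no

The minimum achievable peak is 7; 6 < 7, so no feasible schedule stays within the cap.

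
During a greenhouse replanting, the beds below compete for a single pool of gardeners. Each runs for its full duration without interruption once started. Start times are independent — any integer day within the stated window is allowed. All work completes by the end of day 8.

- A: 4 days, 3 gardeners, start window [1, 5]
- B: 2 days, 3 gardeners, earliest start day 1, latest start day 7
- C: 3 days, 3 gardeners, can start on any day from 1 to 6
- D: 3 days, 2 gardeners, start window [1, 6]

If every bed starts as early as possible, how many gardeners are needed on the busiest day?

11

Early-start schedule: A@1, B@1, C@1, D@1.
Load per day: day 1: 11, day 2: 11, day 3: 8, day 4: 3, day 5: 0, day 6: 0, day 7: 0, day 8: 0.
Peak is 11.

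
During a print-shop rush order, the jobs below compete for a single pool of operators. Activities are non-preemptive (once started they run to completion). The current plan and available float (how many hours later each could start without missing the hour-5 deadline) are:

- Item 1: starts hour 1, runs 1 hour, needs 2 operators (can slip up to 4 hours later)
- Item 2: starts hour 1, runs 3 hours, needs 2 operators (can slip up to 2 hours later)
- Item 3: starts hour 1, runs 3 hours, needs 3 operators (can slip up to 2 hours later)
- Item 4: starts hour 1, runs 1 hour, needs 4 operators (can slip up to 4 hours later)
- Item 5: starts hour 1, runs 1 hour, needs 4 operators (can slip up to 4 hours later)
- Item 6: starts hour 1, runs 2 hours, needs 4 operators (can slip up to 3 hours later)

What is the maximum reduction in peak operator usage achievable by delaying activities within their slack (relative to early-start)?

Early-start peak: h1:19  h2:9  h3:5  h4:0  h5:0 ⇒ 19.
Leveled (Item 1@3, Item 2@1, Item 3@3, Item 4@1, Item 5@2, Item 6@4): h1:6  h2:6  h3:7  h4:7  h5:7 ⇒ 7.
Reduction 19 − 7 = 12.

12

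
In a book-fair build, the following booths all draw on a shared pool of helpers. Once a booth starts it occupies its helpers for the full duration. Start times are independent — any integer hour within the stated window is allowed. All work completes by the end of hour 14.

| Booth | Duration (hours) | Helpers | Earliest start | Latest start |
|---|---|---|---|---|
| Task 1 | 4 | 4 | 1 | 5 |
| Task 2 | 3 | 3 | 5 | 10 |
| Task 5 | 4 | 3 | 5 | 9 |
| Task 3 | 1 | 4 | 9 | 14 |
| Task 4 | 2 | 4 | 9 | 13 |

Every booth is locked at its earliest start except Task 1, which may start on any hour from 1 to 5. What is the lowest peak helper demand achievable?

8

Task 1@1: h1:4  h2:4  h3:4  h4:4  h5:6  h6:6  h7:6  h8:3  h9:8  h10:4  h11:0  h12:0  h13:0  h14:0 → peak 8
Task 1@2: h1:0  h2:4  h3:4  h4:4  h5:10  h6:6  h7:6  h8:3  h9:8  h10:4  h11:0  h12:0  h13:0  h14:0 → peak 10
Task 1@3: h1:0  h2:0  h3:4  h4:4  h5:10  h6:10  h7:6  h8:3  h9:8  h10:4  h11:0  h12:0  h13:0  h14:0 → peak 10
Task 1@4: h1:0  h2:0  h3:0  h4:4  h5:10  h6:10  h7:10  h8:3  h9:8  h10:4  h11:0  h12:0  h13:0  h14:0 → peak 10
Task 1@5: h1:0  h2:0  h3:0  h4:0  h5:10  h6:10  h7:10  h8:7  h9:8  h10:4  h11:0  h12:0  h13:0  h14:0 → peak 10
Best is Task 1@1, peak 8.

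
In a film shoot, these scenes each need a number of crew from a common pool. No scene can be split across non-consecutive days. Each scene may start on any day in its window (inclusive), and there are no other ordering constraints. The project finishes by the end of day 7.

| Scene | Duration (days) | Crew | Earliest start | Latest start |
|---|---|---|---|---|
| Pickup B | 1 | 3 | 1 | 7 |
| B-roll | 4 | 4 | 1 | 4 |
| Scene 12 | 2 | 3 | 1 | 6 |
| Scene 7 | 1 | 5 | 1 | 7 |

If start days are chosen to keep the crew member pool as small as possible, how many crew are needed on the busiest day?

6

Early-start (Pickup B@1, B-roll@1, Scene 12@1, Scene 7@1) gives peak 15: d1:15  d2:7  d3:4  d4:4  d5:0  d6:0  d7:0.
Shift B-roll→3, Scene 7→7.
Schedule Pickup B@1, B-roll@3, Scene 12@1, Scene 7@7: d1:6  d2:3  d3:4  d4:4  d5:4  d6:4  d7:5 — peak 6.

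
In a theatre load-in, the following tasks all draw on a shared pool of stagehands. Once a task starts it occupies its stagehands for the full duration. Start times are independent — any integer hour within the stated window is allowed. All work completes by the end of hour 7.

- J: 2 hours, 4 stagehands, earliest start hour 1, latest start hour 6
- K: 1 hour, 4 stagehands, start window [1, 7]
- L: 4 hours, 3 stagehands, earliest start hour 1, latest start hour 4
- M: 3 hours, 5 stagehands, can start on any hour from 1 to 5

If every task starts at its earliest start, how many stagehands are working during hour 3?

8

At early start, hour 3 has: L, M.
Demand: 3 + 5 = 8.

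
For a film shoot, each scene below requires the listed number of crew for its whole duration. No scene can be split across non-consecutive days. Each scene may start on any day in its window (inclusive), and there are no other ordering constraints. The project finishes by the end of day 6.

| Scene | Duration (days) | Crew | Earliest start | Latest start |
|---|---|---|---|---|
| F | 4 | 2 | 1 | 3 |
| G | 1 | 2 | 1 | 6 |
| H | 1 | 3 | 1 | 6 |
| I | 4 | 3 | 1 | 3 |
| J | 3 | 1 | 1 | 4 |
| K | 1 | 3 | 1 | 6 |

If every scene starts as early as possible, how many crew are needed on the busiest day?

14

Early-start schedule: F@1, G@1, H@1, I@1, J@1, K@1.
Load per day: day 1: 14, day 2: 6, day 3: 6, day 4: 5, day 5: 0, day 6: 0.
Peak is 14.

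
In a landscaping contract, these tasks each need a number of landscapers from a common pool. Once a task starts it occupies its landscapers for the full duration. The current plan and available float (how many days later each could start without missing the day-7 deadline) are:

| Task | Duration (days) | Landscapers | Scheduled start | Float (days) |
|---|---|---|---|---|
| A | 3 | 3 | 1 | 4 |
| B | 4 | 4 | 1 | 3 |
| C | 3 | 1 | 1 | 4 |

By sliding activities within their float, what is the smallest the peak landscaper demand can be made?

Early-start (A@1, B@1, C@1) gives peak 8: d1:8  d2:8  d3:8  d4:4  d5:0  d6:0  d7:0.
Shift B→4.
Schedule A@1, B@4, C@1: d1:4  d2:4  d3:4  d4:4  d5:4  d6:4  d7:4 — peak 4.
Total landscaper-days = 28 over 7 days ⇒ peak ≥ ⌈28/7⌉ = 4, so 4 is optimal.

4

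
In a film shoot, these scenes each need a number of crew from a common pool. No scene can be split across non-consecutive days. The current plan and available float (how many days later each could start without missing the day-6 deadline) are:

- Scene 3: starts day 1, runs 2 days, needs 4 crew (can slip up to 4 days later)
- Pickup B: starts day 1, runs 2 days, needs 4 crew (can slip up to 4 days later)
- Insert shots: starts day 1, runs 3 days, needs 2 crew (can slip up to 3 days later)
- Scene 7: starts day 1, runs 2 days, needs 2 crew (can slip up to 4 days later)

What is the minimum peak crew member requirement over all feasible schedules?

Early-start (Scene 3@1, Pickup B@1, Insert shots@1, Scene 7@1) gives peak 12: d1:12  d2:12  d3:2  d4:0  d5:0  d6:0.
Shift Pickup B→3, Scene 7→4.
Schedule Scene 3@1, Pickup B@3, Insert shots@1, Scene 7@4: d1:6  d2:6  d3:6  d4:6  d5:2  d6:0 — peak 6.

6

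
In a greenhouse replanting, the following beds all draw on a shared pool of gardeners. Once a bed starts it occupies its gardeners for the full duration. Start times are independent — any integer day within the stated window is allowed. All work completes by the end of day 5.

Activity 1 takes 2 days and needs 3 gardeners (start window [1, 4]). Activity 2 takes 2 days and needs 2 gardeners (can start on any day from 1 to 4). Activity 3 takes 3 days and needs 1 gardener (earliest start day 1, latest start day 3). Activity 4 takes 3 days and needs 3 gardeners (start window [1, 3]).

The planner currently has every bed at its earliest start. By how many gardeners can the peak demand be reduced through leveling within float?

4

Early-start peak: d1:9  d2:9  d3:4  d4:0  d5:0 ⇒ 9.
Leveled (Activity 1@1, Activity 2@1, Activity 3@3, Activity 4@3): d1:5  d2:5  d3:4  d4:4  d5:4 ⇒ 5.
Reduction 9 − 5 = 4.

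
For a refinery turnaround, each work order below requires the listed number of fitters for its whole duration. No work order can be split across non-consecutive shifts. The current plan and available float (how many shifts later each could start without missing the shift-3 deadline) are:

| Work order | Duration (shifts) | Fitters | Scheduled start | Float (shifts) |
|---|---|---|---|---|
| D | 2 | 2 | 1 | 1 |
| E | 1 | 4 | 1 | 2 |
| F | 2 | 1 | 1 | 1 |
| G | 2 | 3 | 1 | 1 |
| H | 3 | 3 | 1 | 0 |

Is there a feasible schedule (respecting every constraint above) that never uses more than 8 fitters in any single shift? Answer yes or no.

no

Total fitter-shifts = 25; over 3 shifts the average is 25/3 > 8, so some shift must exceed 8.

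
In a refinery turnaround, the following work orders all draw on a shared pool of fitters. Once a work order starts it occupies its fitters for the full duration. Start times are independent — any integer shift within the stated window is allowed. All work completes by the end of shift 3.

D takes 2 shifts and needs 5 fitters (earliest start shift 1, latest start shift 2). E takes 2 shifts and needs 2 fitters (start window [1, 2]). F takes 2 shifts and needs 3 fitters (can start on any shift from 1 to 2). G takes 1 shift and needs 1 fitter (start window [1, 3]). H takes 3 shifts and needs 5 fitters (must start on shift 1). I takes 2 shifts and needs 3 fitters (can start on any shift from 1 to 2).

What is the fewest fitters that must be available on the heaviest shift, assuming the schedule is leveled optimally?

18

Early-start (D@1, E@1, F@1, G@1, H@1, I@1) gives peak 19: s1:19  s2:18  s3:5.
Shift I→2.
Schedule D@1, E@1, F@1, G@1, H@1, I@2: s1:16  s2:18  s3:8 — peak 18.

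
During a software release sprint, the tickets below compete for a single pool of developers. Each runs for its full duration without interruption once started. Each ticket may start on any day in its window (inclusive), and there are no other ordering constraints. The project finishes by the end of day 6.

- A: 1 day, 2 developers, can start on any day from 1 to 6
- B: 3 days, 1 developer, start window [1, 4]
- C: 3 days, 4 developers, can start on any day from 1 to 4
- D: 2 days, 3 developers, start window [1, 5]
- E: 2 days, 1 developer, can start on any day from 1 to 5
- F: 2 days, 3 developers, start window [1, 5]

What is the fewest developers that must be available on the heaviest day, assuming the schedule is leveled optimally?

Early-start (A@1, B@1, C@1, D@1, E@1, F@1) gives peak 14: d1:14  d2:12  d3:5  d4:0  d5:0  d6:0.
Shift C→2, D→5, F→5.
Schedule A@1, B@1, C@2, D@5, E@1, F@5: d1:4  d2:6  d3:5  d4:4  d5:6  d6:6 — peak 6.
Total developer-days = 31 over 6 days ⇒ peak ≥ ⌈31/6⌉ = 6, so 6 is optimal.

6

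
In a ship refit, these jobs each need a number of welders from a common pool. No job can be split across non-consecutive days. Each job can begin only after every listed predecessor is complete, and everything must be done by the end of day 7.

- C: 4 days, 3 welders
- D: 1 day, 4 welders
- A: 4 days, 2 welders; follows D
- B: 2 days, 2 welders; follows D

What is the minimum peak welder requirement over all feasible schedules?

Early-start (C@1, D@1, A@2, B@2) gives peak 7: d1:7  d2:7  d3:7  d4:5  d5:2  d6:0  d7:0.
Shift C→2, B→6.
Schedule C@2, D@1, A@2, B@6: d1:4  d2:5  d3:5  d4:5  d5:5  d6:2  d7:2 — peak 5.

5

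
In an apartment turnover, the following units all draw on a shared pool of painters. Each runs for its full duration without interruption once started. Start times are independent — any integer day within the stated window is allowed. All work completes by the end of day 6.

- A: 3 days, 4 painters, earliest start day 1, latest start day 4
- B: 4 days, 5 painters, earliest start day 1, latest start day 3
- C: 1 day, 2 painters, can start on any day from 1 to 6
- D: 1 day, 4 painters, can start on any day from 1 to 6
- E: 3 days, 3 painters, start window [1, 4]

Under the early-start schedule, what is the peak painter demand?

Early-start schedule: A@1, B@1, C@1, D@1, E@1.
Load per day: day 1: 18, day 2: 12, day 3: 12, day 4: 5, day 5: 0, day 6: 0.
Peak is 18.

18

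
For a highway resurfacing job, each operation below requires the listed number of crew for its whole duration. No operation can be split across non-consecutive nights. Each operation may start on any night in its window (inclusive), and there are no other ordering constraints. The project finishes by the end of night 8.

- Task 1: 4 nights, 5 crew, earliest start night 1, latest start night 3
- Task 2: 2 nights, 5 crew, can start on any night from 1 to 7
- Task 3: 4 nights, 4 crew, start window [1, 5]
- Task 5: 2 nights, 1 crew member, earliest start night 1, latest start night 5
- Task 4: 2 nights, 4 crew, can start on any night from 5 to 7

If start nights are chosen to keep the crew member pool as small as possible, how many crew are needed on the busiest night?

9

Early-start (Task 1@1, Task 2@1, Task 3@1, Task 5@1, Task 4@5) gives peak 15: n1:15  n2:15  n3:9  n4:9  n5:4  n6:4  n7:0  n8:0.
Shift Task 2→5, Task 5→5, Task 4→7.
Schedule Task 1@1, Task 2@5, Task 3@1, Task 5@5, Task 4@7: n1:9  n2:9  n3:9  n4:9  n5:6  n6:6  n7:4  n8:4 — peak 9.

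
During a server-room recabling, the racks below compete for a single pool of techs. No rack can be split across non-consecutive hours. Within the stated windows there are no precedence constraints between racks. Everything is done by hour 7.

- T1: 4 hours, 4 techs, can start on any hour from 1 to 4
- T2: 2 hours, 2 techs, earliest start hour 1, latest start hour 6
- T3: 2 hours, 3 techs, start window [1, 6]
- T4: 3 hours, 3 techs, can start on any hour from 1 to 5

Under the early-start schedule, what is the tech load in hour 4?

4

At early start, hour 4 has: T1.
Demand: 4 = 4.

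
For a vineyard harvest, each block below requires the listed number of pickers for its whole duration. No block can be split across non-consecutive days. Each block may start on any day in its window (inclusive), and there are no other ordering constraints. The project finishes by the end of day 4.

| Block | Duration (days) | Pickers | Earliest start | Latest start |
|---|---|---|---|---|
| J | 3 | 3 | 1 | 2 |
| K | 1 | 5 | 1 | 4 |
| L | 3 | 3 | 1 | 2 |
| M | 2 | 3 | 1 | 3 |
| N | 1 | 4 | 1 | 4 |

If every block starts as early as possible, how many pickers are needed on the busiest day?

18

Early-start schedule: J@1, K@1, L@1, M@1, N@1.
Load per day: day 1: 18, day 2: 9, day 3: 6, day 4: 0.
Peak is 18.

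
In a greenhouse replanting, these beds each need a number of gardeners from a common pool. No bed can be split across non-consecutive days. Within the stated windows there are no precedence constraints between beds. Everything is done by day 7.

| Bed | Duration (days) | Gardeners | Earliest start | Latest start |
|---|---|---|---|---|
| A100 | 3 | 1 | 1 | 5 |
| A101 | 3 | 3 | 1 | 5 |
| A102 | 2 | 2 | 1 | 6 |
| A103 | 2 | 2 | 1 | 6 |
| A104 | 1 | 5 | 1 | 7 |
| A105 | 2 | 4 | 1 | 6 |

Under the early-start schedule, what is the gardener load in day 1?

At early start, day 1 has: A100, A101, A102, A103, A104, A105.
Demand: 1 + 3 + 2 + 2 + 5 + 4 = 17.

17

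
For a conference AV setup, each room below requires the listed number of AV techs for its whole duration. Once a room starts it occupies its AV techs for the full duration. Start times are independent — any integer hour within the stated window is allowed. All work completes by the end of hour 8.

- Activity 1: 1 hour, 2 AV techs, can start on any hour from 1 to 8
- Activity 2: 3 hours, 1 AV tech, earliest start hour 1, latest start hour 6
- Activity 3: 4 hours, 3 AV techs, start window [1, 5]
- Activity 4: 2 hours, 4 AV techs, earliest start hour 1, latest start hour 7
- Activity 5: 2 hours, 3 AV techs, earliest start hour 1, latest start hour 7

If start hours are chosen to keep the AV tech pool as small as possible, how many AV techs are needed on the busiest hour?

5

Early-start (Activity 1@1, Activity 2@1, Activity 3@1, Activity 4@1, Activity 5@1) gives peak 13: h1:13  h2:11  h3:4  h4:3  h5:0  h6:0  h7:0  h8:0.
Shift Activity 2→2, Activity 4→5, Activity 5→7.
Schedule Activity 1@1, Activity 2@2, Activity 3@1, Activity 4@5, Activity 5@7: h1:5  h2:4  h3:4  h4:4  h5:4  h6:4  h7:3  h8:3 — peak 5.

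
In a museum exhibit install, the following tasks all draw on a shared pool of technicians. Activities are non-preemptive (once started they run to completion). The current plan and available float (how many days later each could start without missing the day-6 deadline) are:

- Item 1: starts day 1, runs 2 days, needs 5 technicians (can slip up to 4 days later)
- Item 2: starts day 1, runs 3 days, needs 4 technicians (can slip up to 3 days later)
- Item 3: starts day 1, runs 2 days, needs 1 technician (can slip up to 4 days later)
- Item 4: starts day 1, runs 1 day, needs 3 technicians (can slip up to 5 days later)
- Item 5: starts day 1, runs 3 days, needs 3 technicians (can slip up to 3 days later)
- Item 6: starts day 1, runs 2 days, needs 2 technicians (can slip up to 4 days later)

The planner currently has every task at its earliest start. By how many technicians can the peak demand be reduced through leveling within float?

Early-start peak: d1:18  d2:15  d3:7  d4:0  d5:0  d6:0 ⇒ 18.
Leveled (Item 1@1, Item 2@3, Item 3@1, Item 4@3, Item 5@4, Item 6@1): d1:8  d2:8  d3:7  d4:7  d5:7  d6:3 ⇒ 8.
Reduction 18 − 8 = 10.

10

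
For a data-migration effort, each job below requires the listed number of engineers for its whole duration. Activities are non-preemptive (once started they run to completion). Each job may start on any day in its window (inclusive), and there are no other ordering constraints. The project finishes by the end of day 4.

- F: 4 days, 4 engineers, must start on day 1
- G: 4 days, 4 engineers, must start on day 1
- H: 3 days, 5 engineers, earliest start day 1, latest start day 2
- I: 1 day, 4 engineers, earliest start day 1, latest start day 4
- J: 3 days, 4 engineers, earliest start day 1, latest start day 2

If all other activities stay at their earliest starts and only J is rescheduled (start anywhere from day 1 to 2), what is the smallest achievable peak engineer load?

17

J@1: d1:21  d2:17  d3:17  d4:8 → peak 21
J@2: d1:17  d2:17  d3:17  d4:12 → peak 17
Best is J@2, peak 17.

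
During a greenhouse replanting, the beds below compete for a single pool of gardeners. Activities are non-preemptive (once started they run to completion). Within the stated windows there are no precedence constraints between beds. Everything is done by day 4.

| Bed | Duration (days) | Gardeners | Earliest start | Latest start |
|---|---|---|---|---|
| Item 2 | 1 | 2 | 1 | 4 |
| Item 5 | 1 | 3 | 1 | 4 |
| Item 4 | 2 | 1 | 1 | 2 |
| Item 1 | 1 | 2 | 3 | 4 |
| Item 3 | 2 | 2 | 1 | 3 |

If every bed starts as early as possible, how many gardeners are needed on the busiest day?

8

Early-start schedule: Item 2@1, Item 5@1, Item 4@1, Item 1@3, Item 3@1.
Load per day: day 1: 8, day 2: 3, day 3: 2, day 4: 0.
Peak is 8.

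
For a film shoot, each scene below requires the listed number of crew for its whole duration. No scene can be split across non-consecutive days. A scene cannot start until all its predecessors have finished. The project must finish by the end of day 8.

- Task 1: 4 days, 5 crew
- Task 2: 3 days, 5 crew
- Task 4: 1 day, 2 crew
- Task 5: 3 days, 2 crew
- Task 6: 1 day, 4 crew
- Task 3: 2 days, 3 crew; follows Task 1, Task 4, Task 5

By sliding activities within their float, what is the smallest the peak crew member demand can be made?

8

Early-start (Task 1@1, Task 2@1, Task 4@1, Task 5@1, Task 6@1, Task 3@5) gives peak 18: d1:18  d2:12  d3:12  d4:5  d5:3  d6:3  d7:0  d8:0.
Shift Task 2→5, Task 5→2, Task 6→8.
Schedule Task 1@1, Task 2@5, Task 4@1, Task 5@2, Task 6@8, Task 3@5: d1:7  d2:7  d3:7  d4:7  d5:8  d6:8  d7:5  d8:4 — peak 8.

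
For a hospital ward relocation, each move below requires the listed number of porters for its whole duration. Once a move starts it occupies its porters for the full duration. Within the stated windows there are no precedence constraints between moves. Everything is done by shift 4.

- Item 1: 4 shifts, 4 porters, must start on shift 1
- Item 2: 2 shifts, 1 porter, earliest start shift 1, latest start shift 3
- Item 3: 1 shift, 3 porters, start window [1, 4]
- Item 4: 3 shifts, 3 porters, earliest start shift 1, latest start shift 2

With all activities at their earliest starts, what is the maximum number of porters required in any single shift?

11

Early-start schedule: Item 1@1, Item 2@1, Item 3@1, Item 4@1.
Load per shift: shift 1: 11, shift 2: 8, shift 3: 7, shift 4: 4.
Peak is 11.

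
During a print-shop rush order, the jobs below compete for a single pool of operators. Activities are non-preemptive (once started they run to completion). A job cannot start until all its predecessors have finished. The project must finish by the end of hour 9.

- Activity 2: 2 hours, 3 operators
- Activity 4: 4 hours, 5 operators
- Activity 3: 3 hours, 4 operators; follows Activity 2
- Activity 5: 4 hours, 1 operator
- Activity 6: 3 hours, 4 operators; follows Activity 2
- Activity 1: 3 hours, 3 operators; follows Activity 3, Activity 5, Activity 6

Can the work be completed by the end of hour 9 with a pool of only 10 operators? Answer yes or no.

Schedule Activity 2@1, Activity 4@6, Activity 3@3, Activity 5@1, Activity 6@3, Activity 1@6: h1:4  h2:4  h3:9  h4:9  h5:8  h6:8  h7:8  h8:8  h9:5 — peak 9 ≤ 10.

yes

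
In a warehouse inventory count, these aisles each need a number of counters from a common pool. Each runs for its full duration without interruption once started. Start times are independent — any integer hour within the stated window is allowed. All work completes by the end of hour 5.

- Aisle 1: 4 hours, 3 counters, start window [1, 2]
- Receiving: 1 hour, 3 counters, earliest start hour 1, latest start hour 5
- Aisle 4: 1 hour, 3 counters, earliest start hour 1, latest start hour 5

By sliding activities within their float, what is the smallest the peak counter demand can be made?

6

Early-start (Aisle 1@1, Receiving@1, Aisle 4@1) gives peak 9: h1:9  h2:3  h3:3  h4:3  h5:0.
Shift Aisle 4→2.
Schedule Aisle 1@1, Receiving@1, Aisle 4@2: h1:6  h2:6  h3:3  h4:3  h5:0 — peak 6.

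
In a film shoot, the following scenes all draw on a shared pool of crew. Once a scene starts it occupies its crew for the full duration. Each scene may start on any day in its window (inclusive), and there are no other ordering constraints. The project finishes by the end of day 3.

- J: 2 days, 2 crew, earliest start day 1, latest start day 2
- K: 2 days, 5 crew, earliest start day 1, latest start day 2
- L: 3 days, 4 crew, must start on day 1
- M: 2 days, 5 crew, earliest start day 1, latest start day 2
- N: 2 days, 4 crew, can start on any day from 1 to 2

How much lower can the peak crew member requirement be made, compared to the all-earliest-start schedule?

Early-start peak: d1:20  d2:20  d3:4 ⇒ 20.
Leveled (J@1, K@1, L@1, M@1, N@1): d1:20  d2:20  d3:4 ⇒ 20.
Reduction 20 − 20 = 0.

0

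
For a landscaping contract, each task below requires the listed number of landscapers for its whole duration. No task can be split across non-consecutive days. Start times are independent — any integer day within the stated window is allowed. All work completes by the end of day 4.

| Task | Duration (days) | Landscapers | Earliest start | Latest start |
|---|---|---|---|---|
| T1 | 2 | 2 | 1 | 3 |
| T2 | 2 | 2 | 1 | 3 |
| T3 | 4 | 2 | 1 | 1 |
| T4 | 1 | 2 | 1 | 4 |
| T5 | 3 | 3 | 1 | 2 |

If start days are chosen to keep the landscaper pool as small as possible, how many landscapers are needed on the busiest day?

Early-start (T1@1, T2@1, T3@1, T4@1, T5@1) gives peak 11: d1:11  d2:9  d3:5  d4:2.
Shift T2→3, T5→2.
Schedule T1@1, T2@3, T3@1, T4@1, T5@2: d1:6  d2:7  d3:7  d4:7 — peak 7.
Total landscaper-days = 27 over 4 days ⇒ peak ≥ ⌈27/4⌉ = 7, so 7 is optimal.

7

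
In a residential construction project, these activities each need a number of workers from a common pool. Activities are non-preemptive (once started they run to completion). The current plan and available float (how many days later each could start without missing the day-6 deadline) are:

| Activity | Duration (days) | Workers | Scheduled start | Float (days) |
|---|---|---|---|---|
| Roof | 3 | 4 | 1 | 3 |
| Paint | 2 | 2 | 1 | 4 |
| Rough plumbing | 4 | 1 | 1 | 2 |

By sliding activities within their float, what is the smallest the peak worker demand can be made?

5

Early-start (Roof@1, Paint@1, Rough plumbing@1) gives peak 7: d1:7  d2:7  d3:5  d4:1  d5:0  d6:0.
Shift Paint→4.
Schedule Roof@1, Paint@4, Rough plumbing@1: d1:5  d2:5  d3:5  d4:3  d5:2  d6:0 — peak 5.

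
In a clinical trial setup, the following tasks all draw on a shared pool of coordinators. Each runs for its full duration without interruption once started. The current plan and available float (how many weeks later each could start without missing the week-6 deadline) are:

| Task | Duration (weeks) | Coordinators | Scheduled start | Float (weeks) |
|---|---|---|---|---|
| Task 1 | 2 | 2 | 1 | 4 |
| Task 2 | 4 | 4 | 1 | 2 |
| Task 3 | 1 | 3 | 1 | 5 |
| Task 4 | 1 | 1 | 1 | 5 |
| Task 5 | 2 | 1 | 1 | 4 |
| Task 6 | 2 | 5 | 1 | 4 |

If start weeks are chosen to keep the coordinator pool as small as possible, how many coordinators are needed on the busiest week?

7

Early-start (Task 1@1, Task 2@1, Task 3@1, Task 4@1, Task 5@1, Task 6@1) gives peak 16: w1:16  w2:12  w3:4  w4:4  w5:0  w6:0.
Shift Task 3→3, Task 5→4, Task 6→5.
Schedule Task 1@1, Task 2@1, Task 3@3, Task 4@1, Task 5@4, Task 6@5: w1:7  w2:6  w3:7  w4:5  w5:6  w6:5 — peak 7.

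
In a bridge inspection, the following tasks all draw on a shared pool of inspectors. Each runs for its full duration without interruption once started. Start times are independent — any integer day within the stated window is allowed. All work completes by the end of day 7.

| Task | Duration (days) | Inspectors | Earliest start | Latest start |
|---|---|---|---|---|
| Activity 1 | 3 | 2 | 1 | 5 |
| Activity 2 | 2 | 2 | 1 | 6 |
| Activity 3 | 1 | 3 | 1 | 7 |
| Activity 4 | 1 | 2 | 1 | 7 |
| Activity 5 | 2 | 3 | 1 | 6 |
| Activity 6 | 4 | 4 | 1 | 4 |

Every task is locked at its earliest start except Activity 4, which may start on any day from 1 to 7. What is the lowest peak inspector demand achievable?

14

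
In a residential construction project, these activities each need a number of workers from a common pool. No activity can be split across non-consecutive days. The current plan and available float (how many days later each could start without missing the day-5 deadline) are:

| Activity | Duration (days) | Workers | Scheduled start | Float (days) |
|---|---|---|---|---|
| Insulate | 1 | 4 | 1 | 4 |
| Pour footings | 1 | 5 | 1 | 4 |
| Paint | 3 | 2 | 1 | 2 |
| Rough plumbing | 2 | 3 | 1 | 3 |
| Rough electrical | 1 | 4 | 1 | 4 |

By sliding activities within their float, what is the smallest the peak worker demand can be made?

6

Early-start (Insulate@1, Pour footings@1, Paint@1, Rough plumbing@1, Rough electrical@1) gives peak 18: d1:18  d2:5  d3:2  d4:0  d5:0.
Shift Pour footings→2, Paint→3, Rough plumbing→3, Rough electrical→5.
Schedule Insulate@1, Pour footings@2, Paint@3, Rough plumbing@3, Rough electrical@5: d1:4  d2:5  d3:5  d4:5  d5:6 — peak 6.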